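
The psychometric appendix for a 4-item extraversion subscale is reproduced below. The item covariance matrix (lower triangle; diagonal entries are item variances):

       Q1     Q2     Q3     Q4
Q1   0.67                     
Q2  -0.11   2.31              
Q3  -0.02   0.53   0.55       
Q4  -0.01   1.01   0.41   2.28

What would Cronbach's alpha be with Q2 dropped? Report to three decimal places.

α = 0.268

Remaining items: Q1, Q3, Q4 (k = 3).
sum of item variances = 0.67 + 0.55 + 2.28 = 3.50
σ²_T = 3.50 + 2 × 0.38 = 4.26
α (item deleted) = (3/2)·(1 − 3.50/4.26) = 0.268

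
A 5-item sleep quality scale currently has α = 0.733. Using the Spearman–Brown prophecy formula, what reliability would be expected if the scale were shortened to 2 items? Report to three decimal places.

predicted reliability = 0.523

Length factor m = 2/5 = 0.4000
α' = m·α / (1 − (1−m)·α)
   = 2/5 × 0.733 / (1 − (1 − 2/5) × 0.733)
   = 0.2932 / 0.5602 = 0.523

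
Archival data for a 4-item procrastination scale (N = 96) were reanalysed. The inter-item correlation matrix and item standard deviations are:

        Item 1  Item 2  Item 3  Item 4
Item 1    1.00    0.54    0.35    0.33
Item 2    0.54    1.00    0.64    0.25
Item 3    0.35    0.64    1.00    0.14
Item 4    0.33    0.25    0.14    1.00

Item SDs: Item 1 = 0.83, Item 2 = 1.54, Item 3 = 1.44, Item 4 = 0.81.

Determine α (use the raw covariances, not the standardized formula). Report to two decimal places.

α = 0.70

Σσ²ᵢ = 0.83² + 1.54² + 1.44² + 0.81² = 5.7902
Covariances σ_ij = r_ij · s_i · s_j:
  σ(Item 1,Item 2) = 0.54 × 0.83 × 1.54 = 0.6902
  σ(Item 1,Item 3) = 0.35 × 0.83 × 1.44 = 0.4183
  σ(Item 1,Item 4) = 0.33 × 0.83 × 0.81 = 0.2219
  σ(Item 2,Item 3) = 0.64 × 1.54 × 1.44 = 1.4193
  σ(Item 2,Item 4) = 0.25 × 1.54 × 0.81 = 0.3119
  σ(Item 3,Item 4) = 0.14 × 1.44 × 0.81 = 0.1633
σ²_T = Σσ²ᵢ + 2·Σσ_ij = 5.7902 + 2 × 3.2249 = 12.2400
α = (4/3)·(1 − 5.7902/12.2400) = 0.70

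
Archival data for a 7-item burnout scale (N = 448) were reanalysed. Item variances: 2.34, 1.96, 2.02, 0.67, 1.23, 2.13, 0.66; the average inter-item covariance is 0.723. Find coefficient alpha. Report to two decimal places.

coefficient alpha = 0.86

ΣVar(i) = 2.34 + 1.96 + 2.02 + 0.67 + 1.23 + 2.13 + 0.66 = 11.01
Sum of the 21 distinct covariances = 21 × 0.723 = 15.183
total variance = ΣVar(i) + 2·Σcov = 11.01 + 2 × 15.183 = 41.376
α = (7/6)·(1 − 11.01/41.376) = 0.86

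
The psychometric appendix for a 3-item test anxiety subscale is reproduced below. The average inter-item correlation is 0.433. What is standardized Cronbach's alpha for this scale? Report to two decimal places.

Standardized α = k·r̄ / (1 + (k−1)·r̄) = 3 × 0.433 / (1 + 2 × 0.433)
  = 1.2990 / 1.8660 = 0.70

standardized Cronbach's alpha = 0.70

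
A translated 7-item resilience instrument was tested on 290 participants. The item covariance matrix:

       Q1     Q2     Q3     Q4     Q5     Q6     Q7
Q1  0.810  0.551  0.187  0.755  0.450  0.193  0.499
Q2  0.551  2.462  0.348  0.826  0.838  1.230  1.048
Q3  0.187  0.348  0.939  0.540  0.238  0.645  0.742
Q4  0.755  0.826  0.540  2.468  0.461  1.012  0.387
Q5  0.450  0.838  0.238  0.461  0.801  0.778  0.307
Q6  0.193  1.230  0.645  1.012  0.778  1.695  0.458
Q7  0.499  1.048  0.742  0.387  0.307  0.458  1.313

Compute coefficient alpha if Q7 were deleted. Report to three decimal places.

Remaining items: Q1, Q2, Q3, Q4, Q5, Q6 (k = 6).
ΣVar(i) = 0.810 + 2.462 + 0.939 + 2.468 + 0.801 + 1.695 = 9.175
σ²_total = 9.175 + 2 × 9.052 = 27.279
α (item deleted) = (6/5)·(1 − 9.175/27.279) = 0.796

coefficient alpha = 0.796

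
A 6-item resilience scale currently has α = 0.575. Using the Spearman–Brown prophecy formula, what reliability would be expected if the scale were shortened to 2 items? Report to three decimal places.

Length factor m = 2/6 = 0.3333
α' = m·α / (1 − (1−m)·α)
   = 2/6 × 0.575 / (1 − (1 − 2/6) × 0.575)
   = 0.1917 / 0.6167 = 0.311

predicted reliability = 0.311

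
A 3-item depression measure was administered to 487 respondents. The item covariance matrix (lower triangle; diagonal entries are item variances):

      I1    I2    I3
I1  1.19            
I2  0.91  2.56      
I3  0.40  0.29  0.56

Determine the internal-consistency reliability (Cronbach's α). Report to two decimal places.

α = 0.64

Σσᵢ² = 1.19 + 2.56 + 0.56 = 4.31
Sum of the distinct covariances = 1.60
total variance = 4.31 + 2 × 1.60 = 7.51
α = (k/(k−1))·(1 − Σσᵢ²/total variance) = (3/2)·(1 − 4.31/7.51) = 0.64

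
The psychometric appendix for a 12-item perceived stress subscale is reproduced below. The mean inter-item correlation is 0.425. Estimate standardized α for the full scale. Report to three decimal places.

standardized α = 0.899

Standardized α = k·r̄ / (1 + (k−1)·r̄) = 12 × 0.425 / (1 + 11 × 0.425)
  = 5.1000 / 5.6750 = 0.899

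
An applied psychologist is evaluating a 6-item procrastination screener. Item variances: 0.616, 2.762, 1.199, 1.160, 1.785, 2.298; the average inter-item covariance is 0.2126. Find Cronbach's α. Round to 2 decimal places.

ΣVar(i) = 0.616 + 2.762 + 1.199 + 1.160 + 1.785 + 2.298 = 9.820
Sum of the 15 distinct covariances = 15 × 0.2126 = 3.1890
σ²_T = ΣVar(i) + 2·Σcov = 9.820 + 2 × 3.1890 = 16.1980
α = (6/5)·(1 − 9.820/16.1980) = 0.47

α = 0.47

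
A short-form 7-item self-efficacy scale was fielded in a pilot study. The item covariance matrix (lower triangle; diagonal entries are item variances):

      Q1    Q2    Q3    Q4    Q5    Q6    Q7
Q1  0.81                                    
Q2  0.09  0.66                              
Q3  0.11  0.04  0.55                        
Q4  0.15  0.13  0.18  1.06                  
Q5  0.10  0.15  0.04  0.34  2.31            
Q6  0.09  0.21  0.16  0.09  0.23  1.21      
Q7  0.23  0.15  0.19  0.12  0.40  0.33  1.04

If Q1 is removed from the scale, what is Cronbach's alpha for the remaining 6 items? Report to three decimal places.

Cronbach's alpha = 0.536

Remaining items: Q2, Q3, Q4, Q5, Q6, Q7 (k = 6).
ΣVar(i) = 0.66 + 0.55 + 1.06 + 2.31 + 1.21 + 1.04 = 6.83
total variance = 6.83 + 2 × 2.76 = 12.35
α (item deleted) = (6/5)·(1 − 6.83/12.35) = 0.536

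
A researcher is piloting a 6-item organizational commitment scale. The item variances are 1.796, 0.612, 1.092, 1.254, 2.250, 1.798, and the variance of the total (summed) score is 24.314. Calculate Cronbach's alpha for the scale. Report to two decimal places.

ΣVar(i) = 1.796 + 0.612 + 1.092 + 1.254 + 2.250 + 1.798 = 8.802
α = (k/(k−1))·(1 − ΣVar(i)/Var(T)) = (6/5)·(1 − 8.802/24.314) = 0.77

α = 0.77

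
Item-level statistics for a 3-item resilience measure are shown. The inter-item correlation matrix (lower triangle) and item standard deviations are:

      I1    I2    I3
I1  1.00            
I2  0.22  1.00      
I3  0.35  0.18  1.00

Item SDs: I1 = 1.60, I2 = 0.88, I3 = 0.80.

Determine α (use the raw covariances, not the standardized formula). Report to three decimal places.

α = 0.462

Σσ²ᵢ = 1.60² + 0.88² + 0.80² = 3.9744
Covariances σ_ij = r_ij · s_i · s_j:
  σ(I1,I2) = 0.22 × 1.60 × 0.88 = 0.3098
  σ(I1,I3) = 0.35 × 1.60 × 0.80 = 0.4480
  σ(I2,I3) = 0.18 × 0.88 × 0.80 = 0.1267
σ²_T = Σσ²ᵢ + 2·Σσ_ij = 3.9744 + 2 × 0.8845 = 5.7434
α = (3/2)·(1 − 3.9744/5.7434) = 0.462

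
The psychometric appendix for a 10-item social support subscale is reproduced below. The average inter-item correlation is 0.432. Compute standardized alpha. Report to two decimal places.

α = 0.88

Standardized α = k·r̄ / (1 + (k−1)·r̄) = 10 × 0.432 / (1 + 9 × 0.432)
  = 4.3200 / 4.8880 = 0.88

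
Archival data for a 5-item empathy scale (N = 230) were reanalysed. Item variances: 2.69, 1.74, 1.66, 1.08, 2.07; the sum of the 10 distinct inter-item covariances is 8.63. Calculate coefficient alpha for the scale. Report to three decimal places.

α = 0.814

sum of item variances = 2.69 + 1.74 + 1.66 + 1.08 + 2.07 = 9.24
Sum of distinct covariances = 8.63
total variance = sum of item variances + 2·Σcov = 9.24 + 2 × 8.63 = 26.50
α = (5/4)·(1 − 9.24/26.50) = 0.814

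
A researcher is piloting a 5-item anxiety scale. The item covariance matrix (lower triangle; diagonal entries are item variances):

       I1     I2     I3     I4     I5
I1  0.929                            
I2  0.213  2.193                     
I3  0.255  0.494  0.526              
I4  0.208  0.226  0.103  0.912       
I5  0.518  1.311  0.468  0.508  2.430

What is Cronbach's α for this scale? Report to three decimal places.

sum of item variances = 0.929 + 2.193 + 0.526 + 0.912 + 2.430 = 6.990
Σ_{i<j} σ_ij = 4.304
total variance = 6.990 + 2 × 4.304 = 15.598
α = (k/(k−1))·(1 − sum of item variances/total variance) = (5/4)·(1 − 6.990/15.598) = 0.690

α = 0.690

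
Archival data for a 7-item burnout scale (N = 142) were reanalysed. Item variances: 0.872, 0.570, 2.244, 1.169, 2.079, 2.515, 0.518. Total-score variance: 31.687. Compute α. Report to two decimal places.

Σσᵢ² = 0.872 + 0.570 + 2.244 + 1.169 + 2.079 + 2.515 + 0.518 = 9.967
α = (k/(k−1))·(1 − Σσᵢ²/total variance) = (7/6)·(1 − 9.967/31.687) = 0.80

α = 0.80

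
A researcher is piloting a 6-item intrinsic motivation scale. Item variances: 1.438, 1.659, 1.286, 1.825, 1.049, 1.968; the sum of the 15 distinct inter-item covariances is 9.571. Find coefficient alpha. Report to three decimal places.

α = 0.810

Σσ²ᵢ = 1.438 + 1.659 + 1.286 + 1.825 + 1.049 + 1.968 = 9.225
Sum of distinct covariances = 9.571
σ²_T = Σσ²ᵢ + 2·Σcov = 9.225 + 2 × 9.571 = 28.367
α = (6/5)·(1 − 9.225/28.367) = 0.810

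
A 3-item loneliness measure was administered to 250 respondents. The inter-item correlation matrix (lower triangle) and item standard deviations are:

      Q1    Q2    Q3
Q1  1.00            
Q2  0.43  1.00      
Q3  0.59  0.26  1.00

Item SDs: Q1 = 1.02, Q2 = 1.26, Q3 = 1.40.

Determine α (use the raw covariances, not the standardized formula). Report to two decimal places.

Σσ²ᵢ = 1.02² + 1.26² + 1.40² = 4.5880
Covariances σ_ij = r_ij · s_i · s_j:
  σ(Q1,Q2) = 0.43 × 1.02 × 1.26 = 0.5526
  σ(Q1,Q3) = 0.59 × 1.02 × 1.40 = 0.8425
  σ(Q2,Q3) = 0.26 × 1.26 × 1.40 = 0.4586
σ²_T = Σσ²ᵢ + 2·Σσ_ij = 4.5880 + 2 × 1.8537 = 8.2954
α = (3/2)·(1 − 4.5880/8.2954) = 0.67

α = 0.67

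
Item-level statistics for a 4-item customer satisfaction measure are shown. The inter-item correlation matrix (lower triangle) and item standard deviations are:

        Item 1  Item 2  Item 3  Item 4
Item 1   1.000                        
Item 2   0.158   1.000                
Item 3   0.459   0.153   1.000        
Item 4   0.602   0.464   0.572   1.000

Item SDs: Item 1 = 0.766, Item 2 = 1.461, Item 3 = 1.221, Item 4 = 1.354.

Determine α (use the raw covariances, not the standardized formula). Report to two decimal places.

α = 0.70

Σσ²ᵢ = 0.766² + 1.461² + 1.221² + 1.354² = 6.0454
Covariances σ_ij = r_ij · s_i · s_j:
  σ(Item 1,Item 2) = 0.158 × 0.766 × 1.461 = 0.1768
  σ(Item 1,Item 3) = 0.459 × 0.766 × 1.221 = 0.4293
  σ(Item 1,Item 4) = 0.602 × 0.766 × 1.354 = 0.6244
  σ(Item 2,Item 3) = 0.153 × 1.461 × 1.221 = 0.2729
  σ(Item 2,Item 4) = 0.464 × 1.461 × 1.354 = 0.9179
  σ(Item 3,Item 4) = 0.572 × 1.221 × 1.354 = 0.9456
σ²_T = Σσ²ᵢ + 2·Σσ_ij = 6.0454 + 2 × 3.3669 = 12.7792
α = (4/3)·(1 − 6.0454/12.7792) = 0.70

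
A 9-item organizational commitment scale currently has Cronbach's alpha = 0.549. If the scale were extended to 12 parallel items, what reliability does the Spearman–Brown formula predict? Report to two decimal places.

predicted reliability = 0.62

Length factor m = 12/9 = 1.3333
α' = m·α / (1 + (m−1)·α)
   = 12/9 × 0.549 / (1 + (12/9 − 1) × 0.549)
   = 0.7320 / 1.1830 = 0.62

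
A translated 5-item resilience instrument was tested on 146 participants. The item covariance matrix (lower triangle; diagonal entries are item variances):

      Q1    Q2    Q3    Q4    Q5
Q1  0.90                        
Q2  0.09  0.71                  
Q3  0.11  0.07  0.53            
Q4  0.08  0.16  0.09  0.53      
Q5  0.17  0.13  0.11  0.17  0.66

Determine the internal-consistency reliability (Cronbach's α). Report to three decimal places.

α = 0.518

Σσ²ᵢ = 0.90 + 0.71 + 0.53 + 0.53 + 0.66 = 3.33
Sum of the distinct covariances = 1.18
Var(T) = 3.33 + 2 × 1.18 = 5.69
α = (k/(k−1))·(1 − Σσ²ᵢ/Var(T)) = (5/4)·(1 − 3.33/5.69) = 0.518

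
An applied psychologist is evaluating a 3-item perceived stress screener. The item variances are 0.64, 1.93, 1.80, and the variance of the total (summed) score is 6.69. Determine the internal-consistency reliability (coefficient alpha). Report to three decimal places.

Σσᵢ² = 0.64 + 1.93 + 1.80 = 4.37
α = (k/(k−1))·(1 − Σσᵢ²/σ²_total) = (3/2)·(1 − 4.37/6.69) = 0.520

coefficient alpha = 0.520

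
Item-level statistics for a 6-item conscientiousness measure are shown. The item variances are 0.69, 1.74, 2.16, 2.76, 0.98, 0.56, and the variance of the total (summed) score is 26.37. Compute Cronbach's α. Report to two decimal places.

Cronbach's α = 0.80

Σσᵢ² = 0.69 + 1.74 + 2.16 + 2.76 + 0.98 + 0.56 = 8.89
α = (k/(k−1))·(1 − Σσᵢ²/Var(T)) = (6/5)·(1 − 8.89/26.37) = 0.80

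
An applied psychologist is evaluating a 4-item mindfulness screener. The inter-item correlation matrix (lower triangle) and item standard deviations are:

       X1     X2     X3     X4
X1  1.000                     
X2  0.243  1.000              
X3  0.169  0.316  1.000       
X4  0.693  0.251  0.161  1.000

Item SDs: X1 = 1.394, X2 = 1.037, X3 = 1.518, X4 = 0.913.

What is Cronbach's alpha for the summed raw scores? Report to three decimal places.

Cronbach's alpha = 0.604

Σσ²ᵢ = 1.394² + 1.037² + 1.518² + 0.913² = 6.1565
Covariances σ_ij = r_ij · s_i · s_j:
  σ(X1,X2) = 0.243 × 1.394 × 1.037 = 0.3513
  σ(X1,X3) = 0.169 × 1.394 × 1.518 = 0.3576
  σ(X1,X4) = 0.693 × 1.394 × 0.913 = 0.8820
  σ(X2,X3) = 0.316 × 1.037 × 1.518 = 0.4974
  σ(X2,X4) = 0.251 × 1.037 × 0.913 = 0.2376
  σ(X3,X4) = 0.161 × 1.518 × 0.913 = 0.2231
σ²_T = Σσ²ᵢ + 2·Σσ_ij = 6.1565 + 2 × 2.5490 = 11.2545
α = (4/3)·(1 − 6.1565/11.2545) = 0.604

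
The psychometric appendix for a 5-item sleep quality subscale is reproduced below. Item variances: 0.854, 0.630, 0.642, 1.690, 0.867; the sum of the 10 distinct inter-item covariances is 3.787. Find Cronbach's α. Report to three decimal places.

ΣVar(i) = 0.854 + 0.630 + 0.642 + 1.690 + 0.867 = 4.683
Sum of distinct covariances = 3.787
σ²_T = ΣVar(i) + 2·Σcov = 4.683 + 2 × 3.787 = 12.257
α = (5/4)·(1 − 4.683/12.257) = 0.772

α = 0.772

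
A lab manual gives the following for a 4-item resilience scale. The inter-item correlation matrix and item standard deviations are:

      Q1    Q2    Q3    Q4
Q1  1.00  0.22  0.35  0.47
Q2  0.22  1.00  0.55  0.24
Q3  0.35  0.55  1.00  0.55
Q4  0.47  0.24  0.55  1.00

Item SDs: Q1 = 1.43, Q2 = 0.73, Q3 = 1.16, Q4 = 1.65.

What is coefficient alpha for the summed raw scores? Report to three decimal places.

Σσ²ᵢ = 1.43² + 0.73² + 1.16² + 1.65² = 6.6459
Covariances σ_ij = r_ij · s_i · s_j:
  σ(Q1,Q2) = 0.22 × 1.43 × 0.73 = 0.2297
  σ(Q1,Q3) = 0.35 × 1.43 × 1.16 = 0.5806
  σ(Q1,Q4) = 0.47 × 1.43 × 1.65 = 1.1090
  σ(Q2,Q3) = 0.55 × 0.73 × 1.16 = 0.4657
  σ(Q2,Q4) = 0.24 × 0.73 × 1.65 = 0.2891
  σ(Q3,Q4) = 0.55 × 1.16 × 1.65 = 1.0527
σ²_T = Σσ²ᵢ + 2·Σσ_ij = 6.6459 + 2 × 3.7268 = 14.0995
α = (4/3)·(1 − 6.6459/14.0995) = 0.705

coefficient alpha = 0.705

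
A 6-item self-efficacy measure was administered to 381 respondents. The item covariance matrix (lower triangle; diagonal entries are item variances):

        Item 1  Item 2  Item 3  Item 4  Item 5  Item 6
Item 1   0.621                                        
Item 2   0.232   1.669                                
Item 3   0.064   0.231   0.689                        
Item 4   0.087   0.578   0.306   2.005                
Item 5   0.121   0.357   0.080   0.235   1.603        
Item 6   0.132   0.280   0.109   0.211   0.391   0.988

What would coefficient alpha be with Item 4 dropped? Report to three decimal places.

Remaining items: Item 1, Item 2, Item 3, Item 5, Item 6 (k = 5).
Σσ²ᵢ = 0.621 + 1.669 + 0.689 + 1.603 + 0.988 = 5.570
σ²_total = 5.570 + 2 × 1.997 = 9.564
α (item deleted) = (5/4)·(1 − 5.570/9.564) = 0.522

coefficient alpha = 0.522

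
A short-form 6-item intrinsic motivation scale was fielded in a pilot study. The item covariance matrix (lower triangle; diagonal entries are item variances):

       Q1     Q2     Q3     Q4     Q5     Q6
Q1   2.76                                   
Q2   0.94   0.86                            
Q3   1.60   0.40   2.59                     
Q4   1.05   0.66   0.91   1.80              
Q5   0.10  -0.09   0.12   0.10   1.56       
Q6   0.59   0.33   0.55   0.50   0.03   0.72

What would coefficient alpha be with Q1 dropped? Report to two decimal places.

α = 0.60

Remaining items: Q2, Q3, Q4, Q5, Q6 (k = 5).
Σσᵢ² = 0.86 + 2.59 + 1.80 + 1.56 + 0.72 = 7.53
total variance = 7.53 + 2 × 3.51 = 14.55
α (item deleted) = (5/4)·(1 − 7.53/14.55) = 0.60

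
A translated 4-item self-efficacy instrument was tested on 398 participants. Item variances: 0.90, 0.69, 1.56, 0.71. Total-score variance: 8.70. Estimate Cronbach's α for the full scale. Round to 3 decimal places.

sum of item variances = 0.90 + 0.69 + 1.56 + 0.71 = 3.86
α = (k/(k−1))·(1 − sum of item variances/σ²_total) = (4/3)·(1 − 3.86/8.70) = 0.742

Cronbach's α = 0.742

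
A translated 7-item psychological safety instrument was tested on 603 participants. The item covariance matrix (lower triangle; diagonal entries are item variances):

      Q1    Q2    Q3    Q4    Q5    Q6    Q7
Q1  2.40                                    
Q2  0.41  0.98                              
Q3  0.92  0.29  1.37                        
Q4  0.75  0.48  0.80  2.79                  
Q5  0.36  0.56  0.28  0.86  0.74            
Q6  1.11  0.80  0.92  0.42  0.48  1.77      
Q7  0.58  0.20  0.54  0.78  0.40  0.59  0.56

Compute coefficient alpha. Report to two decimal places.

Σσ²ᵢ = 2.40 + 0.98 + 1.37 + 2.79 + 0.74 + 1.77 + 0.56 = 10.61
Σ_{i<j} σ_ij = 12.53
σ²_T = 10.61 + 2 × 12.53 = 35.67
α = (k/(k−1))·(1 − Σσ²ᵢ/σ²_T) = (7/6)·(1 − 10.61/35.67) = 0.82

α = 0.82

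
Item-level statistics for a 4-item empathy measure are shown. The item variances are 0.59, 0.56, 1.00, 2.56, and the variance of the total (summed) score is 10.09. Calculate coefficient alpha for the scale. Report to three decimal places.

Σσᵢ² = 0.59 + 0.56 + 1.00 + 2.56 = 4.71
α = (k/(k−1))·(1 − Σσᵢ²/σ²_total) = (4/3)·(1 − 4.71/10.09) = 0.711

coefficient alpha = 0.711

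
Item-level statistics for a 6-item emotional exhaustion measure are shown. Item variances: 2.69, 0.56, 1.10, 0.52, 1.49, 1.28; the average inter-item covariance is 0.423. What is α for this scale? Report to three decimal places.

ΣVar(i) = 2.69 + 0.56 + 1.10 + 0.52 + 1.49 + 1.28 = 7.64
Sum of the 15 distinct covariances = 15 × 0.423 = 6.345
σ²_T = ΣVar(i) + 2·Σcov = 7.64 + 2 × 6.345 = 20.330
α = (6/5)·(1 − 7.64/20.330) = 0.749

α = 0.749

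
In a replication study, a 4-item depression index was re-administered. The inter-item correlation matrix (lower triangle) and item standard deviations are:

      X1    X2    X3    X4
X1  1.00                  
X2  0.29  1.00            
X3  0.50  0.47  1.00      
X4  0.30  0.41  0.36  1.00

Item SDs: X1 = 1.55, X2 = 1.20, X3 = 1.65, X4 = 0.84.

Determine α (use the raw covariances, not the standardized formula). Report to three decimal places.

Σσ²ᵢ = 1.55² + 1.20² + 1.65² + 0.84² = 7.2706
Covariances σ_ij = r_ij · s_i · s_j:
  σ(X1,X2) = 0.29 × 1.55 × 1.20 = 0.5394
  σ(X1,X3) = 0.50 × 1.55 × 1.65 = 1.2788
  σ(X1,X4) = 0.30 × 1.55 × 0.84 = 0.3906
  σ(X2,X3) = 0.47 × 1.20 × 1.65 = 0.9306
  σ(X2,X4) = 0.41 × 1.20 × 0.84 = 0.4133
  σ(X3,X4) = 0.36 × 1.65 × 0.84 = 0.4990
σ²_T = Σσ²ᵢ + 2·Σσ_ij = 7.2706 + 2 × 4.0517 = 15.3740
α = (4/3)·(1 − 7.2706/15.3740) = 0.703

α = 0.703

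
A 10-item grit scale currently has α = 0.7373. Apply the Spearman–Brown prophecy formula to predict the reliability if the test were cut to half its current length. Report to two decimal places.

Length factor m = 1/2
α' = m·α / (1 − (1−m)·α)
   = 1/2 × 0.7373 / (1 − (1 − 1/2) × 0.7373)
   = 0.3686 / 0.6314 = 0.58

predicted reliability = 0.58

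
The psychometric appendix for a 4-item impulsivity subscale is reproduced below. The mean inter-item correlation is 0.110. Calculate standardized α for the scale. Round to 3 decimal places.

Standardized α = k·r̄ / (1 + (k−1)·r̄) = 4 × 0.110 / (1 + 3 × 0.110)
  = 0.4400 / 1.3300 = 0.331

α = 0.331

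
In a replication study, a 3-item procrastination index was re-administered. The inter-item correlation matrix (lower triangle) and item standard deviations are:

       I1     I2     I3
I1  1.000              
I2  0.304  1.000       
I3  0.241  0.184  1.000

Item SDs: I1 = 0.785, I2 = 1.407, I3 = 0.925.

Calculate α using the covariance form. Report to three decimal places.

α = 0.455

Σσ²ᵢ = 0.785² + 1.407² + 0.925² = 3.4515
Covariances σ_ij = r_ij · s_i · s_j:
  σ(I1,I2) = 0.304 × 0.785 × 1.407 = 0.3358
  σ(I1,I3) = 0.241 × 0.785 × 0.925 = 0.1750
  σ(I2,I3) = 0.184 × 1.407 × 0.925 = 0.2395
σ²_T = Σσ²ᵢ + 2·Σσ_ij = 3.4515 + 2 × 0.7503 = 4.9521
α = (3/2)·(1 − 3.4515/4.9521) = 0.455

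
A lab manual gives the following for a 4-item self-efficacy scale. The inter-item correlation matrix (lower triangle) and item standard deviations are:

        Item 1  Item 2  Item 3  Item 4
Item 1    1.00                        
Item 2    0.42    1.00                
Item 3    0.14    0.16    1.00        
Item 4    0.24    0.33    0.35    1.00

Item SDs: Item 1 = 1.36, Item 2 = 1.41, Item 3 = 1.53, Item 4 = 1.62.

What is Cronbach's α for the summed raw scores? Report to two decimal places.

Σσ²ᵢ = 1.36² + 1.41² + 1.53² + 1.62² = 8.8030
Covariances σ_ij = r_ij · s_i · s_j:
  σ(Item 1,Item 2) = 0.42 × 1.36 × 1.41 = 0.8054
  σ(Item 1,Item 3) = 0.14 × 1.36 × 1.53 = 0.2913
  σ(Item 1,Item 4) = 0.24 × 1.36 × 1.62 = 0.5288
  σ(Item 2,Item 3) = 0.16 × 1.41 × 1.53 = 0.3452
  σ(Item 2,Item 4) = 0.33 × 1.41 × 1.62 = 0.7538
  σ(Item 3,Item 4) = 0.35 × 1.53 × 1.62 = 0.8675
σ²_T = Σσ²ᵢ + 2·Σσ_ij = 8.8030 + 2 × 3.5920 = 15.9870
α = (4/3)·(1 − 8.8030/15.9870) = 0.60

Cronbach's α = 0.60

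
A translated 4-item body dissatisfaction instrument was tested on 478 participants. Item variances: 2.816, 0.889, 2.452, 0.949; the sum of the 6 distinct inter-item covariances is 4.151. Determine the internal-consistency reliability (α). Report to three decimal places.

Σσᵢ² = 2.816 + 0.889 + 2.452 + 0.949 = 7.106
Sum of distinct covariances = 4.151
σ²_T = Σσᵢ² + 2·Σcov = 7.106 + 2 × 4.151 = 15.408
α = (4/3)·(1 − 7.106/15.408) = 0.718

α = 0.718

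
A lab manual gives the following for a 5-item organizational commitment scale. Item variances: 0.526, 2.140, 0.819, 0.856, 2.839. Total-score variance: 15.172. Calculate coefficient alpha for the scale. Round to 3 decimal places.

ΣVar(i) = 0.526 + 2.140 + 0.819 + 0.856 + 2.839 = 7.180
α = (k/(k−1))·(1 − ΣVar(i)/Var(T)) = (5/4)·(1 − 7.180/15.172) = 0.658

α = 0.658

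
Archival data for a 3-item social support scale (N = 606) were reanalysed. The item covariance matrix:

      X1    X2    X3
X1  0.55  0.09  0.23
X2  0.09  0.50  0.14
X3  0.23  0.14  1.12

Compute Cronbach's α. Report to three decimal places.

sum of item variances = 0.55 + 0.50 + 1.12 = 2.17
Sum of the distinct covariances = 0.46
Var(T) = 2.17 + 2 × 0.46 = 3.09
α = (k/(k−1))·(1 − sum of item variances/Var(T)) = (3/2)·(1 − 2.17/3.09) = 0.447

Cronbach's α = 0.447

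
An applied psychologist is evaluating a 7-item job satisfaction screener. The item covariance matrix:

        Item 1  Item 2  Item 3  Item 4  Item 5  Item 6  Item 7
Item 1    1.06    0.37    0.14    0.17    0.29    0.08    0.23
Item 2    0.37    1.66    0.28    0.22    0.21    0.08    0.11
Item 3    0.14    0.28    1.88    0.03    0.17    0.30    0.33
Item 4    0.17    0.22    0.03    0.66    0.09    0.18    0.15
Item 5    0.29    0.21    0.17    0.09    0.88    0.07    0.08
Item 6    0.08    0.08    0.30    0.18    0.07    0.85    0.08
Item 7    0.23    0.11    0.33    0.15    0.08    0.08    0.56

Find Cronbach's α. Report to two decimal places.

α = 0.57

ΣVar(i) = 1.06 + 1.66 + 1.88 + 0.66 + 0.88 + 0.85 + 0.56 = 7.55
Σ_{i<j} σ_ij = 3.66
Var(T) = 7.55 + 2 × 3.66 = 14.87
α = (k/(k−1))·(1 − ΣVar(i)/Var(T)) = (7/6)·(1 − 7.55/14.87) = 0.57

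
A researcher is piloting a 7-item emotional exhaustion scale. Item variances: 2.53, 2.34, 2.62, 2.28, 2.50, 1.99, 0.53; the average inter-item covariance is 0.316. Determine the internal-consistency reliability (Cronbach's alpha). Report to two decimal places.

α = 0.55

Σσᵢ² = 2.53 + 2.34 + 2.62 + 2.28 + 2.50 + 1.99 + 0.53 = 14.79
Sum of the 21 distinct covariances = 21 × 0.316 = 6.636
total variance = Σσᵢ² + 2·Σcov = 14.79 + 2 × 6.636 = 28.062
α = (7/6)·(1 − 14.79/28.062) = 0.55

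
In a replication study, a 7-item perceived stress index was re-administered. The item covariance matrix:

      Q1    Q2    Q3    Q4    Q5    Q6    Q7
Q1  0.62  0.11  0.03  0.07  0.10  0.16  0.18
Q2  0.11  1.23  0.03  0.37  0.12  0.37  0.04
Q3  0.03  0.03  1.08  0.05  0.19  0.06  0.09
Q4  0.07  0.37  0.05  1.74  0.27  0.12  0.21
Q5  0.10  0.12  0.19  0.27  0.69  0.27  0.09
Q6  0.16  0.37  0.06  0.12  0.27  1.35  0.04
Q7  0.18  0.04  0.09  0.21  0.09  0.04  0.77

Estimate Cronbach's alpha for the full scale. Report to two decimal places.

ΣVar(i) = 0.62 + 1.23 + 1.08 + 1.74 + 0.69 + 1.35 + 0.77 = 7.48
Sum of off-diagonal covariances = 2.97
σ²_T = 7.48 + 2 × 2.97 = 13.42
α = (k/(k−1))·(1 − ΣVar(i)/σ²_T) = (7/6)·(1 − 7.48/13.42) = 0.52

α = 0.52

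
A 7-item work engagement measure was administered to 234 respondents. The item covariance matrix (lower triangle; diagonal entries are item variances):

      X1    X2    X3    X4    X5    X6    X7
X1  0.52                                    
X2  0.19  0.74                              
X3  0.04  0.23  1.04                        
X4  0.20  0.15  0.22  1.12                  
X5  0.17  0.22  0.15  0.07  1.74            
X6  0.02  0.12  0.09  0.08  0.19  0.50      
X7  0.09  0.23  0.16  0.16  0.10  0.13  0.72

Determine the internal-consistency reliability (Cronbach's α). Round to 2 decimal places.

Σσᵢ² = 0.52 + 0.74 + 1.04 + 1.12 + 1.74 + 0.50 + 0.72 = 6.38
Sum of the distinct covariances = 3.01
σ²_total = 6.38 + 2 × 3.01 = 12.40
α = (k/(k−1))·(1 − Σσᵢ²/σ²_total) = (7/6)·(1 − 6.38/12.40) = 0.57

Cronbach's α = 0.57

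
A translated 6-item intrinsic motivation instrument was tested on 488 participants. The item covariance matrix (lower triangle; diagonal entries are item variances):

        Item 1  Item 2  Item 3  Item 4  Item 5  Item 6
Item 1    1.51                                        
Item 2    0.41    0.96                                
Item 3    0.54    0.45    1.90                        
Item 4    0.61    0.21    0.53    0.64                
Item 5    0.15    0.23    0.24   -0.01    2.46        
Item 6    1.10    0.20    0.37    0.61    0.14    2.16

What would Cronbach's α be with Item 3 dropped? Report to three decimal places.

Remaining items: Item 1, Item 2, Item 4, Item 5, Item 6 (k = 5).
Σσᵢ² = 1.51 + 0.96 + 0.64 + 2.46 + 2.16 = 7.73
σ²_total = 7.73 + 2 × 3.65 = 15.03
α (item deleted) = (5/4)·(1 − 7.73/15.03) = 0.607

Cronbach's α = 0.607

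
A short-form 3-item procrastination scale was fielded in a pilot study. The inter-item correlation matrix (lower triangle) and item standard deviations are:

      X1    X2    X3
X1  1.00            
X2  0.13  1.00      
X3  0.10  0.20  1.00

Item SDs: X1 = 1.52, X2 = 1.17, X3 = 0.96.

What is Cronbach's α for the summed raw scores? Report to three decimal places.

α = 0.311

Σσ²ᵢ = 1.52² + 1.17² + 0.96² = 4.6009
Covariances σ_ij = r_ij · s_i · s_j:
  σ(X1,X2) = 0.13 × 1.52 × 1.17 = 0.2312
  σ(X1,X3) = 0.10 × 1.52 × 0.96 = 0.1459
  σ(X2,X3) = 0.20 × 1.17 × 0.96 = 0.2246
σ²_T = Σσ²ᵢ + 2·Σσ_ij = 4.6009 + 2 × 0.6017 = 5.8043
α = (3/2)·(1 − 4.6009/5.8043) = 0.311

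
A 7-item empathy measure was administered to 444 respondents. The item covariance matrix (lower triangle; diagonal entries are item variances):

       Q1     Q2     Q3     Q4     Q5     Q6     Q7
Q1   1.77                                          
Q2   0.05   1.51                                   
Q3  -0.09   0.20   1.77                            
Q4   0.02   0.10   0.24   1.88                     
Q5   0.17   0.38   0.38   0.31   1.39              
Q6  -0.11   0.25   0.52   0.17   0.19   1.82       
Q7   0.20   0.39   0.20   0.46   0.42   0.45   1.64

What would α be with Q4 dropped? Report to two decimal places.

α = 0.51

Remaining items: Q1, Q2, Q3, Q5, Q6, Q7 (k = 6).
Σσᵢ² = 1.77 + 1.51 + 1.77 + 1.39 + 1.82 + 1.64 = 9.90
total variance = 9.90 + 2 × 3.60 = 17.10
α (item deleted) = (6/5)·(1 − 9.90/17.10) = 0.51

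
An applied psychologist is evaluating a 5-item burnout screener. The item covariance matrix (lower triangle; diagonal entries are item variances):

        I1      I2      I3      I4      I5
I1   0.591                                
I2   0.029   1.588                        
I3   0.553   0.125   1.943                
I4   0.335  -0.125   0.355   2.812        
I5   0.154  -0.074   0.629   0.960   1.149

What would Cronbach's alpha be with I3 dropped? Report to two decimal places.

Remaining items: I1, I2, I4, I5 (k = 4).
Σσ²ᵢ = 0.591 + 1.588 + 2.812 + 1.149 = 6.140
σ²_total = 6.140 + 2 × 1.279 = 8.698
α (item deleted) = (4/3)·(1 − 6.140/8.698) = 0.39

α = 0.39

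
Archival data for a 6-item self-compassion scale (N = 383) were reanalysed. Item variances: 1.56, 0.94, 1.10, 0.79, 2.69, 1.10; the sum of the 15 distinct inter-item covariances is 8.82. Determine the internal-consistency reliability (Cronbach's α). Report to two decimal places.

sum of item variances = 1.56 + 0.94 + 1.10 + 0.79 + 2.69 + 1.10 = 8.18
Sum of distinct covariances = 8.82
Var(T) = sum of item variances + 2·Σcov = 8.18 + 2 × 8.82 = 25.82
α = (6/5)·(1 − 8.18/25.82) = 0.82

Cronbach's α = 0.82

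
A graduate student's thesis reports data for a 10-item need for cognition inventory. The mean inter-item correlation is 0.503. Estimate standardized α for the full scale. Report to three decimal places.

α = 0.910

Standardized α = k·r̄ / (1 + (k−1)·r̄) = 10 × 0.503 / (1 + 9 × 0.503)
  = 5.0300 / 5.5270 = 0.910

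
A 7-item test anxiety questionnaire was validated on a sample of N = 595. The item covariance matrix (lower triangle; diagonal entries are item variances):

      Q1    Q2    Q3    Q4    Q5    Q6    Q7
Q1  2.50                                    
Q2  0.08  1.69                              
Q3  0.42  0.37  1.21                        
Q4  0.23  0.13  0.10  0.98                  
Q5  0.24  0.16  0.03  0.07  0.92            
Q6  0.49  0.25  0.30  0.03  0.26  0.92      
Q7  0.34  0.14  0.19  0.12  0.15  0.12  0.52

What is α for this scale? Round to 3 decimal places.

sum of item variances = 2.50 + 1.69 + 1.21 + 0.98 + 0.92 + 0.92 + 0.52 = 8.74
Sum of off-diagonal covariances = 4.22
σ²_total = 8.74 + 2 × 4.22 = 17.18
α = (k/(k−1))·(1 − sum of item variances/σ²_total) = (7/6)·(1 − 8.74/17.18) = 0.573

α = 0.573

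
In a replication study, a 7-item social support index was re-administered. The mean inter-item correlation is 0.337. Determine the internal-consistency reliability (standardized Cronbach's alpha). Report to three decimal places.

α = 0.781

Standardized α = k·r̄ / (1 + (k−1)·r̄) = 7 × 0.337 / (1 + 6 × 0.337)
  = 2.3590 / 3.0220 = 0.781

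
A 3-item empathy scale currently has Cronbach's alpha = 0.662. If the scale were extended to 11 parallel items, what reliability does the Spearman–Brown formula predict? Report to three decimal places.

Length factor m = 11/3 = 3.6667
α' = m·α / (1 + (m−1)·α)
   = 11/3 × 0.662 / (1 + (11/3 − 1) × 0.662)
   = 2.4273 / 2.7653 = 0.878

predicted reliability = 0.878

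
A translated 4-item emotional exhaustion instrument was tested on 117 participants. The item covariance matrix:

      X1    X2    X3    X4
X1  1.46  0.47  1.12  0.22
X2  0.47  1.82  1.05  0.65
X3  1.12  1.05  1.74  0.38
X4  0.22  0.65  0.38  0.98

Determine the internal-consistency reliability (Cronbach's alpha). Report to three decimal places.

α = 0.753

ΣVar(i) = 1.46 + 1.82 + 1.74 + 0.98 = 6.00
Sum of the distinct covariances = 3.89
Var(T) = 6.00 + 2 × 3.89 = 13.78
α = (k/(k−1))·(1 − ΣVar(i)/Var(T)) = (4/3)·(1 − 6.00/13.78) = 0.753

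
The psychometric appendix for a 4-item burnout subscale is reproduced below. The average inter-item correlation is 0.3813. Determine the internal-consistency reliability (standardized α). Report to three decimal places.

α = 0.711

Standardized α = k·r̄ / (1 + (k−1)·r̄) = 4 × 0.3813 / (1 + 3 × 0.3813)
  = 1.5252 / 2.1439 = 0.711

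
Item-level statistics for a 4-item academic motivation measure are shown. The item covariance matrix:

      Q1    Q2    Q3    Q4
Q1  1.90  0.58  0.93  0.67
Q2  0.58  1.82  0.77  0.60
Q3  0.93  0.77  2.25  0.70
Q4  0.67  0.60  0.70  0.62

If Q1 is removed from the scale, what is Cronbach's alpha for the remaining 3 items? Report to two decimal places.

Remaining items: Q2, Q3, Q4 (k = 3).
sum of item variances = 1.82 + 2.25 + 0.62 = 4.69
Var(T) = 4.69 + 2 × 2.07 = 8.83
α (item deleted) = (3/2)·(1 − 4.69/8.83) = 0.70

α = 0.70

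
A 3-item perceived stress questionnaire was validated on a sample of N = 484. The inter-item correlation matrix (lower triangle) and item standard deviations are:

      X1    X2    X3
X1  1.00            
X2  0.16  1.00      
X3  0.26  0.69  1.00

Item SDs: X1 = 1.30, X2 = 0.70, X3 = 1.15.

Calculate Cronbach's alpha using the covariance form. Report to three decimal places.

Σσ²ᵢ = 1.30² + 0.70² + 1.15² = 3.5025
Covariances σ_ij = r_ij · s_i · s_j:
  σ(X1,X2) = 0.16 × 1.30 × 0.70 = 0.1456
  σ(X1,X3) = 0.26 × 1.30 × 1.15 = 0.3887
  σ(X2,X3) = 0.69 × 0.70 × 1.15 = 0.5554
σ²_T = Σσ²ᵢ + 2·Σσ_ij = 3.5025 + 2 × 1.0897 = 5.6819
α = (3/2)·(1 − 3.5025/5.6819) = 0.575

Cronbach's alpha = 0.575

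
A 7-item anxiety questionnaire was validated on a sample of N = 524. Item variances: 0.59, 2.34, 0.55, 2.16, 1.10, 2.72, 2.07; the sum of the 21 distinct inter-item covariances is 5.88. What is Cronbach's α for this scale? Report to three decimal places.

ΣVar(i) = 0.59 + 2.34 + 0.55 + 2.16 + 1.10 + 2.72 + 2.07 = 11.53
Sum of distinct covariances = 5.88
total variance = ΣVar(i) + 2·Σcov = 11.53 + 2 × 5.88 = 23.29
α = (7/6)·(1 − 11.53/23.29) = 0.589

Cronbach's α = 0.589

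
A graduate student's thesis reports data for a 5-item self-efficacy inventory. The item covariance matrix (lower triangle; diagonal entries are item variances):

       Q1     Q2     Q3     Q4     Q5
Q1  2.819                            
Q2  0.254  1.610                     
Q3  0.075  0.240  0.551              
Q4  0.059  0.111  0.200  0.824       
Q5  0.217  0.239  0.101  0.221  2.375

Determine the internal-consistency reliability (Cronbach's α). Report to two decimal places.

Σσᵢ² = 2.819 + 1.610 + 0.551 + 0.824 + 2.375 = 8.179
Σ_{i<j} σ_ij = 1.717
σ²_T = 8.179 + 2 × 1.717 = 11.613
α = (k/(k−1))·(1 − Σσᵢ²/σ²_T) = (5/4)·(1 − 8.179/11.613) = 0.37

α = 0.37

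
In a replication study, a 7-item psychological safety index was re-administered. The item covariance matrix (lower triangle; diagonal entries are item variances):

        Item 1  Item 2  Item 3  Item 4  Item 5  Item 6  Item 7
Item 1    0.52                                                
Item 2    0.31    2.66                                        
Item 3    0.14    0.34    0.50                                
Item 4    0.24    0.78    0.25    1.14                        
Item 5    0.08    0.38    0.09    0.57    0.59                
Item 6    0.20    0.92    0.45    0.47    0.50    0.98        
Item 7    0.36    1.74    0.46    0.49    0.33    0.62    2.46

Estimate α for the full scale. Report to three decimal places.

α = 0.802

sum of item variances = 0.52 + 2.66 + 0.50 + 1.14 + 0.59 + 0.98 + 2.46 = 8.85
Σ_{i<j} σ_ij = 9.72
Var(T) = 8.85 + 2 × 9.72 = 28.29
α = (k/(k−1))·(1 − sum of item variances/Var(T)) = (7/6)·(1 − 8.85/28.29) = 0.802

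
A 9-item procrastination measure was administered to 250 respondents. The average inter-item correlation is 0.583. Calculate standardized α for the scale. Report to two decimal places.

standardized α = 0.93

Standardized α = k·r̄ / (1 + (k−1)·r̄) = 9 × 0.583 / (1 + 8 × 0.583)
  = 5.2470 / 5.6640 = 0.93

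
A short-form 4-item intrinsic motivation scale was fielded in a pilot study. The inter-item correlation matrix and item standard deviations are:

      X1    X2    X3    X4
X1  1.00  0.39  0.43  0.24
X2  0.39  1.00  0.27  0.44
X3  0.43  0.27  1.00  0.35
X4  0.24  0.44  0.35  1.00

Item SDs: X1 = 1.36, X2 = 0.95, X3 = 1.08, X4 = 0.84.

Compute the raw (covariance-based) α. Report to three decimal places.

α = 0.673

Σσ²ᵢ = 1.36² + 0.95² + 1.08² + 0.84² = 4.6241
Covariances σ_ij = r_ij · s_i · s_j:
  σ(X1,X2) = 0.39 × 1.36 × 0.95 = 0.5039
  σ(X1,X3) = 0.43 × 1.36 × 1.08 = 0.6316
  σ(X1,X4) = 0.24 × 1.36 × 0.84 = 0.2742
  σ(X2,X3) = 0.27 × 0.95 × 1.08 = 0.2770
  σ(X2,X4) = 0.44 × 0.95 × 0.84 = 0.3511
  σ(X3,X4) = 0.35 × 1.08 × 0.84 = 0.3175
σ²_T = Σσ²ᵢ + 2·Σσ_ij = 4.6241 + 2 × 2.3553 = 9.3347
α = (4/3)·(1 − 4.6241/9.3347) = 0.673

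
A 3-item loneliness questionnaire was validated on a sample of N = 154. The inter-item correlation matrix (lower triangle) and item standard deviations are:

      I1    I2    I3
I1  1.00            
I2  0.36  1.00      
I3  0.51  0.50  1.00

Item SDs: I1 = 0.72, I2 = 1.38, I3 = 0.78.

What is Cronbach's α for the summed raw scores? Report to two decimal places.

Cronbach's α = 0.66

Σσ²ᵢ = 0.72² + 1.38² + 0.78² = 3.0312
Covariances σ_ij = r_ij · s_i · s_j:
  σ(I1,I2) = 0.36 × 0.72 × 1.38 = 0.3577
  σ(I1,I3) = 0.51 × 0.72 × 0.78 = 0.2864
  σ(I2,I3) = 0.50 × 1.38 × 0.78 = 0.5382
σ²_T = Σσ²ᵢ + 2·Σσ_ij = 3.0312 + 2 × 1.1823 = 5.3958
α = (3/2)·(1 − 3.0312/5.3958) = 0.66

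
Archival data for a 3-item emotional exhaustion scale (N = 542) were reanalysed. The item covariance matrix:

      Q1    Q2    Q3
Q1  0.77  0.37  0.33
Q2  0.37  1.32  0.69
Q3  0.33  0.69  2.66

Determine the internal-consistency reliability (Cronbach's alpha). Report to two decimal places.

Cronbach's alpha = 0.55

sum of item variances = 0.77 + 1.32 + 2.66 = 4.75
Sum of the distinct covariances = 1.39
Var(T) = 4.75 + 2 × 1.39 = 7.53
α = (k/(k−1))·(1 − sum of item variances/Var(T)) = (3/2)·(1 − 4.75/7.53) = 0.55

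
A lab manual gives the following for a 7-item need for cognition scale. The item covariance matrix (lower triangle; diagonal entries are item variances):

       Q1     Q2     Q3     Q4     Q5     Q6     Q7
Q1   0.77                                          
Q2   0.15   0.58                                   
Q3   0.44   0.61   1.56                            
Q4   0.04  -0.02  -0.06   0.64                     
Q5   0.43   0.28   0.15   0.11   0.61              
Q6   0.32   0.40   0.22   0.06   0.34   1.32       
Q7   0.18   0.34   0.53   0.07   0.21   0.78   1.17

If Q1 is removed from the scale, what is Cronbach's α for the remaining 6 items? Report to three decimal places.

Cronbach's α = 0.693

Remaining items: Q2, Q3, Q4, Q5, Q6, Q7 (k = 6).
Σσᵢ² = 0.58 + 1.56 + 0.64 + 0.61 + 1.32 + 1.17 = 5.88
Var(T) = 5.88 + 2 × 4.02 = 13.92
α (item deleted) = (6/5)·(1 − 5.88/13.92) = 0.693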